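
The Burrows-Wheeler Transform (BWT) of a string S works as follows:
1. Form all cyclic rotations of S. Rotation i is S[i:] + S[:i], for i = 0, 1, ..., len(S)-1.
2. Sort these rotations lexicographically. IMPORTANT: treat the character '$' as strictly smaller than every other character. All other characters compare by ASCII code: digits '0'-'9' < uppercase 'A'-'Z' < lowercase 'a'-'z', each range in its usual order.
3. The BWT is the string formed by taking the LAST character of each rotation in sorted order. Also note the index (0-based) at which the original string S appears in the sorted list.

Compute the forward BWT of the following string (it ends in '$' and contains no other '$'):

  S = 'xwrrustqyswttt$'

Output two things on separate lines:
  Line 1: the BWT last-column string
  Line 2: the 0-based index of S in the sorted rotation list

All 15 rotations (rotation i = S[i:]+S[:i]):
  rot[0] = xwrrustqyswttt$
  rot[1] = wrrustqyswttt$x
  rot[2] = rrustqyswttt$xw
  rot[3] = rustqyswttt$xwr
  rot[4] = ustqyswttt$xwrr
  rot[5] = stqyswttt$xwrru
  rot[6] = tqyswttt$xwrrus
  rot[7] = qyswttt$xwrrust
  rot[8] = yswttt$xwrrustq
  rot[9] = swttt$xwrrustqy
  rot[10] = wttt$xwrrustqys
  rot[11] = ttt$xwrrustqysw
  rot[12] = tt$xwrrustqyswt
  rot[13] = t$xwrrustqyswtt
  rot[14] = $xwrrustqyswttt
Sorted (with $ < everything):
  sorted[0] = $xwrrustqyswttt  (last char: 't')
  sorted[1] = qyswttt$xwrrust  (last char: 't')
  sorted[2] = rrustqyswttt$xw  (last char: 'w')
  sorted[3] = rustqyswttt$xwr  (last char: 'r')
  sorted[4] = stqyswttt$xwrru  (last char: 'u')
  sorted[5] = swttt$xwrrustqy  (last char: 'y')
  sorted[6] = t$xwrrustqyswtt  (last char: 't')
  sorted[7] = tqyswttt$xwrrus  (last char: 's')
  sorted[8] = tt$xwrrustqyswt  (last char: 't')
  sorted[9] = ttt$xwrrustqysw  (last char: 'w')
  sorted[10] = ustqyswttt$xwrr  (last char: 'r')
  sorted[11] = wrrustqyswttt$x  (last char: 'x')
  sorted[12] = wttt$xwrrustqys  (last char: 's')
  sorted[13] = xwrrustqyswttt$  (last char: '$')
  sorted[14] = yswttt$xwrrustq  (last char: 'q')
Last column: ttwruytstwrxs$q
Original string S is at sorted index 13

Answer: ttwruytstwrxs$q
13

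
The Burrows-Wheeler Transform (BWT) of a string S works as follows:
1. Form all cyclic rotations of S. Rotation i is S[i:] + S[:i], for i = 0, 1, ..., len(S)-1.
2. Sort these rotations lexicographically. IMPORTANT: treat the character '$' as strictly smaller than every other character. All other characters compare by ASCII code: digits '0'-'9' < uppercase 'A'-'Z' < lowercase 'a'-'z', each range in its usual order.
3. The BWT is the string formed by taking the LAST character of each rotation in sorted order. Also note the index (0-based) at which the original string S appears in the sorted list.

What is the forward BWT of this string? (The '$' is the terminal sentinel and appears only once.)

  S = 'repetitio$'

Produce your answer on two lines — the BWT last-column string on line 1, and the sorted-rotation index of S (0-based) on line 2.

All 10 rotations (rotation i = S[i:]+S[:i]):
  rot[0] = repetitio$
  rot[1] = epetitio$r
  rot[2] = petitio$re
  rot[3] = etitio$rep
  rot[4] = titio$repe
  rot[5] = itio$repet
  rot[6] = tio$repeti
  rot[7] = io$repetit
  rot[8] = o$repetiti
  rot[9] = $repetitio
Sorted (with $ < everything):
  sorted[0] = $repetitio  (last char: 'o')
  sorted[1] = epetitio$r  (last char: 'r')
  sorted[2] = etitio$rep  (last char: 'p')
  sorted[3] = io$repetit  (last char: 't')
  sorted[4] = itio$repet  (last char: 't')
  sorted[5] = o$repetiti  (last char: 'i')
  sorted[6] = petitio$re  (last char: 'e')
  sorted[7] = repetitio$  (last char: '$')
  sorted[8] = tio$repeti  (last char: 'i')
  sorted[9] = titio$repe  (last char: 'e')
Last column: orpttie$ie
Original string S is at sorted index 7

Answer: orpttie$ie
7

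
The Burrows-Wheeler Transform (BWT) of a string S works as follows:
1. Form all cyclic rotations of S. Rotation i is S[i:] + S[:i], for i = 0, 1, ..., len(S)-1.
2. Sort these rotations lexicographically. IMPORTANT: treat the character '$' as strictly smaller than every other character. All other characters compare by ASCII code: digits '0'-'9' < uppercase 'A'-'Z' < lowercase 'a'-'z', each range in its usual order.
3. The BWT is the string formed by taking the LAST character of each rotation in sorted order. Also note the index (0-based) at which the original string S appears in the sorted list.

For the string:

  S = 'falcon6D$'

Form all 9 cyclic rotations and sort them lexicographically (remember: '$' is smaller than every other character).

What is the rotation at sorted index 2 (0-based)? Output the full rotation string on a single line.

All 9 rotations (rotation i = S[i:]+S[:i]):
  rot[0] = falcon6D$
  rot[1] = alcon6D$f
  rot[2] = lcon6D$fa
  rot[3] = con6D$fal
  rot[4] = on6D$falc
  rot[5] = n6D$falco
  rot[6] = 6D$falcon
  rot[7] = D$falcon6
  rot[8] = $falcon6D
Sorted (with $ < everything):
  sorted[0] = $falcon6D
  sorted[1] = 6D$falcon
  sorted[2] = D$falcon6
  sorted[3] = alcon6D$f
  sorted[4] = con6D$fal
  sorted[5] = falcon6D$
  sorted[6] = lcon6D$fa
  sorted[7] = n6D$falco
  sorted[8] = on6D$falc
sorted[2] = D$falcon6

Answer: D$falcon6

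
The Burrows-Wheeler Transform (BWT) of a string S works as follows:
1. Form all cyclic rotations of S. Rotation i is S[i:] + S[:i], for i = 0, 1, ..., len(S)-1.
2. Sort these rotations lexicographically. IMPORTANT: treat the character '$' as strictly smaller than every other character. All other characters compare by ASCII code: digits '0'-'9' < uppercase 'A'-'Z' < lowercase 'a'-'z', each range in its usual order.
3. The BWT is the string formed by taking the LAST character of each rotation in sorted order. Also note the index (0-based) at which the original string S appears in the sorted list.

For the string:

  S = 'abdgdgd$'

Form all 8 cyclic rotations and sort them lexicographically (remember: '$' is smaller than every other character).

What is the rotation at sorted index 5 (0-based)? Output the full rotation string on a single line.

Answer: dgdgd$ab

Derivation:
All 8 rotations (rotation i = S[i:]+S[:i]):
  rot[0] = abdgdgd$
  rot[1] = bdgdgd$a
  rot[2] = dgdgd$ab
  rot[3] = gdgd$abd
  rot[4] = dgd$abdg
  rot[5] = gd$abdgd
  rot[6] = d$abdgdg
  rot[7] = $abdgdgd
Sorted (with $ < everything):
  sorted[0] = $abdgdgd
  sorted[1] = abdgdgd$
  sorted[2] = bdgdgd$a
  sorted[3] = d$abdgdg
  sorted[4] = dgd$abdg
  sorted[5] = dgdgd$ab
  sorted[6] = gd$abdgd
  sorted[7] = gdgd$abd
sorted[5] = dgdgd$ab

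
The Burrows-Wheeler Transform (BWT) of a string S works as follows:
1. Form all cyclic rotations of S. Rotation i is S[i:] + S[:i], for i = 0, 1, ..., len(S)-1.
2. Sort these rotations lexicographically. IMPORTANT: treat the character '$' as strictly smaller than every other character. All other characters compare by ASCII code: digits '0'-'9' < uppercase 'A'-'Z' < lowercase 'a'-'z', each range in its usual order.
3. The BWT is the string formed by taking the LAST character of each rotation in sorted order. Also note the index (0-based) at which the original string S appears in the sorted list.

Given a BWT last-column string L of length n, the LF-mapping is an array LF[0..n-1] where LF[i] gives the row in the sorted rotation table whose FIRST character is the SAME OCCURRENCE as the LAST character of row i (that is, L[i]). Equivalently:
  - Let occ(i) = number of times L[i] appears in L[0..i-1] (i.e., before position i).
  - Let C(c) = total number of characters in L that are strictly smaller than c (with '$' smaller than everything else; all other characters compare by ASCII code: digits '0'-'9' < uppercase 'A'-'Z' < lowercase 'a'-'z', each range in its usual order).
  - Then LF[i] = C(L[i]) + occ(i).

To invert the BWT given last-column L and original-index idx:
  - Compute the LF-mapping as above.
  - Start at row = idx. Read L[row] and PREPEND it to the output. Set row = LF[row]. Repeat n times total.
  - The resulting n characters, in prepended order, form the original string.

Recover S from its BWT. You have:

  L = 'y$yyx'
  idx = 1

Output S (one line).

Answer: xyyy$

Derivation:
LF mapping: 2 0 3 4 1
Walk LF starting at row 1, prepending L[row]:
  step 1: row=1, L[1]='$', prepend. Next row=LF[1]=0
  step 2: row=0, L[0]='y', prepend. Next row=LF[0]=2
  step 3: row=2, L[2]='y', prepend. Next row=LF[2]=3
  step 4: row=3, L[3]='y', prepend. Next row=LF[3]=4
  step 5: row=4, L[4]='x', prepend. Next row=LF[4]=1
Reversed output: xyyy$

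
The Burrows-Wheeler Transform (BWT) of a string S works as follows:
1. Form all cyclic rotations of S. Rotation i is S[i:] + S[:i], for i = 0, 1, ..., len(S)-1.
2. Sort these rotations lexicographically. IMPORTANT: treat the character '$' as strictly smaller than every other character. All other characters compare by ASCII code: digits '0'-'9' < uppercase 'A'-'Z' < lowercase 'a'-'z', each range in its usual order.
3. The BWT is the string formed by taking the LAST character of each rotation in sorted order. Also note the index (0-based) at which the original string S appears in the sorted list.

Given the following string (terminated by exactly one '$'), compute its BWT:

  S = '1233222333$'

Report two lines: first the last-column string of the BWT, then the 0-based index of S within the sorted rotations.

Answer: 3$321233322
1

Derivation:
All 11 rotations (rotation i = S[i:]+S[:i]):
  rot[0] = 1233222333$
  rot[1] = 233222333$1
  rot[2] = 33222333$12
  rot[3] = 3222333$123
  rot[4] = 222333$1233
  rot[5] = 22333$12332
  rot[6] = 2333$123322
  rot[7] = 333$1233222
  rot[8] = 33$12332223
  rot[9] = 3$123322233
  rot[10] = $1233222333
Sorted (with $ < everything):
  sorted[0] = $1233222333  (last char: '3')
  sorted[1] = 1233222333$  (last char: '$')
  sorted[2] = 222333$1233  (last char: '3')
  sorted[3] = 22333$12332  (last char: '2')
  sorted[4] = 233222333$1  (last char: '1')
  sorted[5] = 2333$123322  (last char: '2')
  sorted[6] = 3$123322233  (last char: '3')
  sorted[7] = 3222333$123  (last char: '3')
  sorted[8] = 33$12332223  (last char: '3')
  sorted[9] = 33222333$12  (last char: '2')
  sorted[10] = 333$1233222  (last char: '2')
Last column: 3$321233322
Original string S is at sorted index 1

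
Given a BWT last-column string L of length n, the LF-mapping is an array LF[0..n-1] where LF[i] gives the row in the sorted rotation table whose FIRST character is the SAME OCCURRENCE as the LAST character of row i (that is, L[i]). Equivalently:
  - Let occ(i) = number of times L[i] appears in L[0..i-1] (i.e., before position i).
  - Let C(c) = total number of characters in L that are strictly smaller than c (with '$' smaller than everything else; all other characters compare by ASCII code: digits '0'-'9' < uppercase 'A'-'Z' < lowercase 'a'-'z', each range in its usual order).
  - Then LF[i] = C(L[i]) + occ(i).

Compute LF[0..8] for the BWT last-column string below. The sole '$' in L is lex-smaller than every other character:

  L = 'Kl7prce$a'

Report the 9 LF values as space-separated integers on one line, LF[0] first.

Answer: 2 6 1 7 8 4 5 0 3

Derivation:
Char counts: '$':1, '7':1, 'K':1, 'a':1, 'c':1, 'e':1, 'l':1, 'p':1, 'r':1
C (first-col start): C('$')=0, C('7')=1, C('K')=2, C('a')=3, C('c')=4, C('e')=5, C('l')=6, C('p')=7, C('r')=8
L[0]='K': occ=0, LF[0]=C('K')+0=2+0=2
L[1]='l': occ=0, LF[1]=C('l')+0=6+0=6
L[2]='7': occ=0, LF[2]=C('7')+0=1+0=1
L[3]='p': occ=0, LF[3]=C('p')+0=7+0=7
L[4]='r': occ=0, LF[4]=C('r')+0=8+0=8
L[5]='c': occ=0, LF[5]=C('c')+0=4+0=4
L[6]='e': occ=0, LF[6]=C('e')+0=5+0=5
L[7]='$': occ=0, LF[7]=C('$')+0=0+0=0
L[8]='a': occ=0, LF[8]=C('a')+0=3+0=3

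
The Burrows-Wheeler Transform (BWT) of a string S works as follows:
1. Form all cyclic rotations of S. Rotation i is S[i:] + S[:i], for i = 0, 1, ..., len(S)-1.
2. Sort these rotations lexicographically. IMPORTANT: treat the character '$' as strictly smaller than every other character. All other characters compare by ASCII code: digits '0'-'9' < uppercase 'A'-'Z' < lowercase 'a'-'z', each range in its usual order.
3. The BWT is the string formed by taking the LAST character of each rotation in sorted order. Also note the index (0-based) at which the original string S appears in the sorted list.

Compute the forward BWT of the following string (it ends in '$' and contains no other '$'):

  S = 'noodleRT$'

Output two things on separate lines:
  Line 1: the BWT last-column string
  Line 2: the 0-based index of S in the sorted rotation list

Answer: TeRold$on
6

Derivation:
All 9 rotations (rotation i = S[i:]+S[:i]):
  rot[0] = noodleRT$
  rot[1] = oodleRT$n
  rot[2] = odleRT$no
  rot[3] = dleRT$noo
  rot[4] = leRT$nood
  rot[5] = eRT$noodl
  rot[6] = RT$noodle
  rot[7] = T$noodleR
  rot[8] = $noodleRT
Sorted (with $ < everything):
  sorted[0] = $noodleRT  (last char: 'T')
  sorted[1] = RT$noodle  (last char: 'e')
  sorted[2] = T$noodleR  (last char: 'R')
  sorted[3] = dleRT$noo  (last char: 'o')
  sorted[4] = eRT$noodl  (last char: 'l')
  sorted[5] = leRT$nood  (last char: 'd')
  sorted[6] = noodleRT$  (last char: '$')
  sorted[7] = odleRT$no  (last char: 'o')
  sorted[8] = oodleRT$n  (last char: 'n')
Last column: TeRold$on
Original string S is at sorted index 6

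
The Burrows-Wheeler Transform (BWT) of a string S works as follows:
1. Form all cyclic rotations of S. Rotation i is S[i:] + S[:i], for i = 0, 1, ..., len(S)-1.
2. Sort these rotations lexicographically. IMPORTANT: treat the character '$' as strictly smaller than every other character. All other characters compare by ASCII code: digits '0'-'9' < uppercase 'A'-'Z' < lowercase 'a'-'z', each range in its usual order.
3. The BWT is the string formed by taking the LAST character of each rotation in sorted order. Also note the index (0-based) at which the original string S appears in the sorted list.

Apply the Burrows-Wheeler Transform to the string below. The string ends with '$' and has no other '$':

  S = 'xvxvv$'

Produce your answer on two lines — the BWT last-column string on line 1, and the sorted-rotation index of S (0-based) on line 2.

All 6 rotations (rotation i = S[i:]+S[:i]):
  rot[0] = xvxvv$
  rot[1] = vxvv$x
  rot[2] = xvv$xv
  rot[3] = vv$xvx
  rot[4] = v$xvxv
  rot[5] = $xvxvv
Sorted (with $ < everything):
  sorted[0] = $xvxvv  (last char: 'v')
  sorted[1] = v$xvxv  (last char: 'v')
  sorted[2] = vv$xvx  (last char: 'x')
  sorted[3] = vxvv$x  (last char: 'x')
  sorted[4] = xvv$xv  (last char: 'v')
  sorted[5] = xvxvv$  (last char: '$')
Last column: vvxxv$
Original string S is at sorted index 5

Answer: vvxxv$
5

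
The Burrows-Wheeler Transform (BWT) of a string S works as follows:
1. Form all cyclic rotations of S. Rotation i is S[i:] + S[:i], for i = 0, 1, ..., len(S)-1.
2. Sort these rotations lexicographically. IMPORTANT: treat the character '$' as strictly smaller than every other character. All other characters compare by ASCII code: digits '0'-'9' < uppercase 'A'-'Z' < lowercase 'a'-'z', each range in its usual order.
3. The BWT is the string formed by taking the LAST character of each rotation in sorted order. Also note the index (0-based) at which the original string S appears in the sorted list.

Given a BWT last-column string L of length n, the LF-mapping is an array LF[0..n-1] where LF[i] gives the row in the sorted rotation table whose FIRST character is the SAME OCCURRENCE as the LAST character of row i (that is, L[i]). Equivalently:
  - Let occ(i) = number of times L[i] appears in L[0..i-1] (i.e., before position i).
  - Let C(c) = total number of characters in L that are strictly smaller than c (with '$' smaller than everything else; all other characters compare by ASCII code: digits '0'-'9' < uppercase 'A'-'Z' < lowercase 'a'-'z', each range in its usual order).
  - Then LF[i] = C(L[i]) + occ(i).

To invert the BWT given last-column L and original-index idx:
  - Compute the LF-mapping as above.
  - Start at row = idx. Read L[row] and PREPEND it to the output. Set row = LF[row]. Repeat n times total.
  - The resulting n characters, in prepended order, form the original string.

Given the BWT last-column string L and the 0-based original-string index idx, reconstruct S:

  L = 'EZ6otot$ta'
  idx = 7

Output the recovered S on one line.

LF mapping: 2 3 1 5 7 6 8 0 9 4
Walk LF starting at row 7, prepending L[row]:
  step 1: row=7, L[7]='$', prepend. Next row=LF[7]=0
  step 2: row=0, L[0]='E', prepend. Next row=LF[0]=2
  step 3: row=2, L[2]='6', prepend. Next row=LF[2]=1
  step 4: row=1, L[1]='Z', prepend. Next row=LF[1]=3
  step 5: row=3, L[3]='o', prepend. Next row=LF[3]=5
  step 6: row=5, L[5]='o', prepend. Next row=LF[5]=6
  step 7: row=6, L[6]='t', prepend. Next row=LF[6]=8
  step 8: row=8, L[8]='t', prepend. Next row=LF[8]=9
  step 9: row=9, L[9]='a', prepend. Next row=LF[9]=4
  step 10: row=4, L[4]='t', prepend. Next row=LF[4]=7
Reversed output: tattooZ6E$

Answer: tattooZ6E$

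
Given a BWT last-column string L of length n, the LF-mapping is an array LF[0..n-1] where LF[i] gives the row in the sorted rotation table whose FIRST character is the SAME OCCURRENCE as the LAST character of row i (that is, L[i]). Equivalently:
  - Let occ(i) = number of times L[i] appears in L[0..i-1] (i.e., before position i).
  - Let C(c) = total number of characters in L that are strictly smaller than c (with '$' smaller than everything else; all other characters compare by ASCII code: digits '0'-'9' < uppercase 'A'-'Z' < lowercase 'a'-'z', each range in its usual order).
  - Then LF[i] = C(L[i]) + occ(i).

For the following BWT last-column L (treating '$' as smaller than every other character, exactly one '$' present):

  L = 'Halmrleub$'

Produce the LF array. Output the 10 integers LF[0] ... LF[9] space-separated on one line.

Char counts: '$':1, 'H':1, 'a':1, 'b':1, 'e':1, 'l':2, 'm':1, 'r':1, 'u':1
C (first-col start): C('$')=0, C('H')=1, C('a')=2, C('b')=3, C('e')=4, C('l')=5, C('m')=7, C('r')=8, C('u')=9
L[0]='H': occ=0, LF[0]=C('H')+0=1+0=1
L[1]='a': occ=0, LF[1]=C('a')+0=2+0=2
L[2]='l': occ=0, LF[2]=C('l')+0=5+0=5
L[3]='m': occ=0, LF[3]=C('m')+0=7+0=7
L[4]='r': occ=0, LF[4]=C('r')+0=8+0=8
L[5]='l': occ=1, LF[5]=C('l')+1=5+1=6
L[6]='e': occ=0, LF[6]=C('e')+0=4+0=4
L[7]='u': occ=0, LF[7]=C('u')+0=9+0=9
L[8]='b': occ=0, LF[8]=C('b')+0=3+0=3
L[9]='$': occ=0, LF[9]=C('$')+0=0+0=0

Answer: 1 2 5 7 8 6 4 9 3 0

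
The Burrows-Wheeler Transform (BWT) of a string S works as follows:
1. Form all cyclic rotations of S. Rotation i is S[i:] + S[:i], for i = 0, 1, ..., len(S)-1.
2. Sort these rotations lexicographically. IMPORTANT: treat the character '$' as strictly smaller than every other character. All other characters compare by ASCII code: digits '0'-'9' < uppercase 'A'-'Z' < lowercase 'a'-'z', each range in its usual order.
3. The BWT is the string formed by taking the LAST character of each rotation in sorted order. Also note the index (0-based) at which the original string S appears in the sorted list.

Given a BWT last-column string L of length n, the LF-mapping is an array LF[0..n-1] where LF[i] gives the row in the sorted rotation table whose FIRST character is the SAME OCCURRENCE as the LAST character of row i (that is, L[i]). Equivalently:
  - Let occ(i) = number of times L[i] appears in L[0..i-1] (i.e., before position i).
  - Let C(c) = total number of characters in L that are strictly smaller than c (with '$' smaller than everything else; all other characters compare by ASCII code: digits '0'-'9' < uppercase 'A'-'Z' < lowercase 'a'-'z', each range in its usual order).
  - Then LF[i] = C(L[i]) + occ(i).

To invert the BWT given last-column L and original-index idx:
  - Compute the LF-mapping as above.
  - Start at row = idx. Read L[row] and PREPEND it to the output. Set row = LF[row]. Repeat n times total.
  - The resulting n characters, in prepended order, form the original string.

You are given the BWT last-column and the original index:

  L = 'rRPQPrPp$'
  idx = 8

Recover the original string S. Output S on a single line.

LF mapping: 7 5 1 4 2 8 3 6 0
Walk LF starting at row 8, prepending L[row]:
  step 1: row=8, L[8]='$', prepend. Next row=LF[8]=0
  step 2: row=0, L[0]='r', prepend. Next row=LF[0]=7
  step 3: row=7, L[7]='p', prepend. Next row=LF[7]=6
  step 4: row=6, L[6]='P', prepend. Next row=LF[6]=3
  step 5: row=3, L[3]='Q', prepend. Next row=LF[3]=4
  step 6: row=4, L[4]='P', prepend. Next row=LF[4]=2
  step 7: row=2, L[2]='P', prepend. Next row=LF[2]=1
  step 8: row=1, L[1]='R', prepend. Next row=LF[1]=5
  step 9: row=5, L[5]='r', prepend. Next row=LF[5]=8
Reversed output: rRPPQPpr$

Answer: rRPPQPpr$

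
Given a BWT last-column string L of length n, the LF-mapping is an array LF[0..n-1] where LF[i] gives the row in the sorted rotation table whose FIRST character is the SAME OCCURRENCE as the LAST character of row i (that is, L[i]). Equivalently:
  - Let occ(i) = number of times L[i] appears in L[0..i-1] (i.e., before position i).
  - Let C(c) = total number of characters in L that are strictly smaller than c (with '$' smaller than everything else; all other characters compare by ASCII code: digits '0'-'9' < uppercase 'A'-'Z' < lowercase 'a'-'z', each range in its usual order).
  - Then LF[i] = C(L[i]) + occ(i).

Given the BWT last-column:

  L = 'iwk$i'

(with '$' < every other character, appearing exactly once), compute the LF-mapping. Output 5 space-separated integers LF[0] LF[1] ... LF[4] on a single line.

Answer: 1 4 3 0 2

Derivation:
Char counts: '$':1, 'i':2, 'k':1, 'w':1
C (first-col start): C('$')=0, C('i')=1, C('k')=3, C('w')=4
L[0]='i': occ=0, LF[0]=C('i')+0=1+0=1
L[1]='w': occ=0, LF[1]=C('w')+0=4+0=4
L[2]='k': occ=0, LF[2]=C('k')+0=3+0=3
L[3]='$': occ=0, LF[3]=C('$')+0=0+0=0
L[4]='i': occ=1, LF[4]=C('i')+1=1+1=2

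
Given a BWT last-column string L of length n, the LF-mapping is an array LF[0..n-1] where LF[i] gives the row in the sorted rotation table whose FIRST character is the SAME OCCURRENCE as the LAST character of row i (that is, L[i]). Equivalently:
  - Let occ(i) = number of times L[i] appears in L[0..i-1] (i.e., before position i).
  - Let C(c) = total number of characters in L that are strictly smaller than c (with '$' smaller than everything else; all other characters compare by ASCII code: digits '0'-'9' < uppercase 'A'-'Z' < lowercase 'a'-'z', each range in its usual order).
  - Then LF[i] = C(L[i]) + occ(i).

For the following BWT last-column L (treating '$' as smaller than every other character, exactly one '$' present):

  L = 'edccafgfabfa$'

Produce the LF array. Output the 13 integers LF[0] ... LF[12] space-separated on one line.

Char counts: '$':1, 'a':3, 'b':1, 'c':2, 'd':1, 'e':1, 'f':3, 'g':1
C (first-col start): C('$')=0, C('a')=1, C('b')=4, C('c')=5, C('d')=7, C('e')=8, C('f')=9, C('g')=12
L[0]='e': occ=0, LF[0]=C('e')+0=8+0=8
L[1]='d': occ=0, LF[1]=C('d')+0=7+0=7
L[2]='c': occ=0, LF[2]=C('c')+0=5+0=5
L[3]='c': occ=1, LF[3]=C('c')+1=5+1=6
L[4]='a': occ=0, LF[4]=C('a')+0=1+0=1
L[5]='f': occ=0, LF[5]=C('f')+0=9+0=9
L[6]='g': occ=0, LF[6]=C('g')+0=12+0=12
L[7]='f': occ=1, LF[7]=C('f')+1=9+1=10
L[8]='a': occ=1, LF[8]=C('a')+1=1+1=2
L[9]='b': occ=0, LF[9]=C('b')+0=4+0=4
L[10]='f': occ=2, LF[10]=C('f')+2=9+2=11
L[11]='a': occ=2, LF[11]=C('a')+2=1+2=3
L[12]='$': occ=0, LF[12]=C('$')+0=0+0=0

Answer: 8 7 5 6 1 9 12 10 2 4 11 3 0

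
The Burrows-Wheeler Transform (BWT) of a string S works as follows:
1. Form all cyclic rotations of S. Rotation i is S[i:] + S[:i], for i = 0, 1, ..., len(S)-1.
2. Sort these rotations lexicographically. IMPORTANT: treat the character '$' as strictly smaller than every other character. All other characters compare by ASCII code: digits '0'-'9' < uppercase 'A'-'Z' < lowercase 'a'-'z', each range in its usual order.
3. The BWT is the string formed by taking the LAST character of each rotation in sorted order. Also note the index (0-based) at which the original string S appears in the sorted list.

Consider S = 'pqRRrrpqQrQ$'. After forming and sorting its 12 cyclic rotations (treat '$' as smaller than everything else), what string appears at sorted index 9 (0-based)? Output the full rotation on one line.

All 12 rotations (rotation i = S[i:]+S[:i]):
  rot[0] = pqRRrrpqQrQ$
  rot[1] = qRRrrpqQrQ$p
  rot[2] = RRrrpqQrQ$pq
  rot[3] = RrrpqQrQ$pqR
  rot[4] = rrpqQrQ$pqRR
  rot[5] = rpqQrQ$pqRRr
  rot[6] = pqQrQ$pqRRrr
  rot[7] = qQrQ$pqRRrrp
  rot[8] = QrQ$pqRRrrpq
  rot[9] = rQ$pqRRrrpqQ
  rot[10] = Q$pqRRrrpqQr
  rot[11] = $pqRRrrpqQrQ
Sorted (with $ < everything):
  sorted[0] = $pqRRrrpqQrQ
  sorted[1] = Q$pqRRrrpqQr
  sorted[2] = QrQ$pqRRrrpq
  sorted[3] = RRrrpqQrQ$pq
  sorted[4] = RrrpqQrQ$pqR
  sorted[5] = pqQrQ$pqRRrr
  sorted[6] = pqRRrrpqQrQ$
  sorted[7] = qQrQ$pqRRrrp
  sorted[8] = qRRrrpqQrQ$p
  sorted[9] = rQ$pqRRrrpqQ
  sorted[10] = rpqQrQ$pqRRr
  sorted[11] = rrpqQrQ$pqRR
sorted[9] = rQ$pqRRrrpqQ

Answer: rQ$pqRRrrpqQ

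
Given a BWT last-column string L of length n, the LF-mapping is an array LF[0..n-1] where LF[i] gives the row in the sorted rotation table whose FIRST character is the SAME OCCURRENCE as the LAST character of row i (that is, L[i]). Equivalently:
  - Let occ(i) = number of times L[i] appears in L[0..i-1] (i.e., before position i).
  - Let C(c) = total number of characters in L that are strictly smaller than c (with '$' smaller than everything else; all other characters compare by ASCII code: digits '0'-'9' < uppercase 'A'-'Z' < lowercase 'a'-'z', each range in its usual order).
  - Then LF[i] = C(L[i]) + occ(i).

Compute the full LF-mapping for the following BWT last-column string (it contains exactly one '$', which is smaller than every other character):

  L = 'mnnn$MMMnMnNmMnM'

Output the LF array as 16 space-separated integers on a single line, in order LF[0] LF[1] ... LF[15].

Char counts: '$':1, 'M':6, 'N':1, 'm':2, 'n':6
C (first-col start): C('$')=0, C('M')=1, C('N')=7, C('m')=8, C('n')=10
L[0]='m': occ=0, LF[0]=C('m')+0=8+0=8
L[1]='n': occ=0, LF[1]=C('n')+0=10+0=10
L[2]='n': occ=1, LF[2]=C('n')+1=10+1=11
L[3]='n': occ=2, LF[3]=C('n')+2=10+2=12
L[4]='$': occ=0, LF[4]=C('$')+0=0+0=0
L[5]='M': occ=0, LF[5]=C('M')+0=1+0=1
L[6]='M': occ=1, LF[6]=C('M')+1=1+1=2
L[7]='M': occ=2, LF[7]=C('M')+2=1+2=3
L[8]='n': occ=3, LF[8]=C('n')+3=10+3=13
L[9]='M': occ=3, LF[9]=C('M')+3=1+3=4
L[10]='n': occ=4, LF[10]=C('n')+4=10+4=14
L[11]='N': occ=0, LF[11]=C('N')+0=7+0=7
L[12]='m': occ=1, LF[12]=C('m')+1=8+1=9
L[13]='M': occ=4, LF[13]=C('M')+4=1+4=5
L[14]='n': occ=5, LF[14]=C('n')+5=10+5=15
L[15]='M': occ=5, LF[15]=C('M')+5=1+5=6

Answer: 8 10 11 12 0 1 2 3 13 4 14 7 9 5 15 6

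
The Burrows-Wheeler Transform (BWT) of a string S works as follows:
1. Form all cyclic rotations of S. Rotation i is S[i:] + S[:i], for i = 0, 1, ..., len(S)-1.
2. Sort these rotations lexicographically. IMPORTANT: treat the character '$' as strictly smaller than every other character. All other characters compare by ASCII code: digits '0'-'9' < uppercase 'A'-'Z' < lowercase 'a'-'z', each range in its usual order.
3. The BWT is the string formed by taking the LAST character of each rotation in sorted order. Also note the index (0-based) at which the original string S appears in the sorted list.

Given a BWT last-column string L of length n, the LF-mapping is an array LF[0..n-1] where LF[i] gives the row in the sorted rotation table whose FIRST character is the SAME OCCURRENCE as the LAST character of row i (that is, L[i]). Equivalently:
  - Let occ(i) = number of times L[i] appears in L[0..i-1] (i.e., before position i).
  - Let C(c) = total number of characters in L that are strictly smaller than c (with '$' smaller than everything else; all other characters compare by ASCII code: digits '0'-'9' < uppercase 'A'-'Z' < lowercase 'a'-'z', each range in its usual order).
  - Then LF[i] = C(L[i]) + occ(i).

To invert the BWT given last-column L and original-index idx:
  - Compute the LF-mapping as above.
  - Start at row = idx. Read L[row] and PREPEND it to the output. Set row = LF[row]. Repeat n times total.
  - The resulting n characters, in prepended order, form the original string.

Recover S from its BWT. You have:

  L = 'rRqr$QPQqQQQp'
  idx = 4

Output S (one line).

LF mapping: 11 7 9 12 0 2 1 3 10 4 5 6 8
Walk LF starting at row 4, prepending L[row]:
  step 1: row=4, L[4]='$', prepend. Next row=LF[4]=0
  step 2: row=0, L[0]='r', prepend. Next row=LF[0]=11
  step 3: row=11, L[11]='Q', prepend. Next row=LF[11]=6
  step 4: row=6, L[6]='P', prepend. Next row=LF[6]=1
  step 5: row=1, L[1]='R', prepend. Next row=LF[1]=7
  step 6: row=7, L[7]='Q', prepend. Next row=LF[7]=3
  step 7: row=3, L[3]='r', prepend. Next row=LF[3]=12
  step 8: row=12, L[12]='p', prepend. Next row=LF[12]=8
  step 9: row=8, L[8]='q', prepend. Next row=LF[8]=10
  step 10: row=10, L[10]='Q', prepend. Next row=LF[10]=5
  step 11: row=5, L[5]='Q', prepend. Next row=LF[5]=2
  step 12: row=2, L[2]='q', prepend. Next row=LF[2]=9
  step 13: row=9, L[9]='Q', prepend. Next row=LF[9]=4
Reversed output: QqQQqprQRPQr$

Answer: QqQQqprQRPQr$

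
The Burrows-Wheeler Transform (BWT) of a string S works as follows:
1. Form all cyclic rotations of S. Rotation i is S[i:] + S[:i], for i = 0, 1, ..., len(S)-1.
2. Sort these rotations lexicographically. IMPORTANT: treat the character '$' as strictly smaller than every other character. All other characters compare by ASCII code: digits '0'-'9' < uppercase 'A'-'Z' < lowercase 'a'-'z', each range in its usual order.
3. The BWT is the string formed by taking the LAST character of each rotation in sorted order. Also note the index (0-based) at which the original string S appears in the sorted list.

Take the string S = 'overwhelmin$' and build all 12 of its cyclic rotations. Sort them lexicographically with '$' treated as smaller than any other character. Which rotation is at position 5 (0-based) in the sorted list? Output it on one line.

Answer: lmin$overwhe

Derivation:
All 12 rotations (rotation i = S[i:]+S[:i]):
  rot[0] = overwhelmin$
  rot[1] = verwhelmin$o
  rot[2] = erwhelmin$ov
  rot[3] = rwhelmin$ove
  rot[4] = whelmin$over
  rot[5] = helmin$overw
  rot[6] = elmin$overwh
  rot[7] = lmin$overwhe
  rot[8] = min$overwhel
  rot[9] = in$overwhelm
  rot[10] = n$overwhelmi
  rot[11] = $overwhelmin
Sorted (with $ < everything):
  sorted[0] = $overwhelmin
  sorted[1] = elmin$overwh
  sorted[2] = erwhelmin$ov
  sorted[3] = helmin$overw
  sorted[4] = in$overwhelm
  sorted[5] = lmin$overwhe
  sorted[6] = min$overwhel
  sorted[7] = n$overwhelmi
  sorted[8] = overwhelmin$
  sorted[9] = rwhelmin$ove
  sorted[10] = verwhelmin$o
  sorted[11] = whelmin$over
sorted[5] = lmin$overwhe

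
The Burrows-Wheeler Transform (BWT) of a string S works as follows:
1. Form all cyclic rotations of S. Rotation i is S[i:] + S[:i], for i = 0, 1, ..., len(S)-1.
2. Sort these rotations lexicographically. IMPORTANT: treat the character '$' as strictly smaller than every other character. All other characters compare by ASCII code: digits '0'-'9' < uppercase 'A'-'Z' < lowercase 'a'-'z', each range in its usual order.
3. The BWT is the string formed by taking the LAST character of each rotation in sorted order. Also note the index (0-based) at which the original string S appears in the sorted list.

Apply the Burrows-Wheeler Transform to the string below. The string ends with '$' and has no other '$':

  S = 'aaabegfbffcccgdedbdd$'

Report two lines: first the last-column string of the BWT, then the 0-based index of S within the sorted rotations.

Answer: d$aadaffccdebgdbgfbce
1

Derivation:
All 21 rotations (rotation i = S[i:]+S[:i]):
  rot[0] = aaabegfbffcccgdedbdd$
  rot[1] = aabegfbffcccgdedbdd$a
  rot[2] = abegfbffcccgdedbdd$aa
  rot[3] = begfbffcccgdedbdd$aaa
  rot[4] = egfbffcccgdedbdd$aaab
  rot[5] = gfbffcccgdedbdd$aaabe
  rot[6] = fbffcccgdedbdd$aaabeg
  rot[7] = bffcccgdedbdd$aaabegf
  rot[8] = ffcccgdedbdd$aaabegfb
  rot[9] = fcccgdedbdd$aaabegfbf
  rot[10] = cccgdedbdd$aaabegfbff
  rot[11] = ccgdedbdd$aaabegfbffc
  rot[12] = cgdedbdd$aaabegfbffcc
  rot[13] = gdedbdd$aaabegfbffccc
  rot[14] = dedbdd$aaabegfbffcccg
  rot[15] = edbdd$aaabegfbffcccgd
  rot[16] = dbdd$aaabegfbffcccgde
  rot[17] = bdd$aaabegfbffcccgded
  rot[18] = dd$aaabegfbffcccgdedb
  rot[19] = d$aaabegfbffcccgdedbd
  rot[20] = $aaabegfbffcccgdedbdd
Sorted (with $ < everything):
  sorted[0] = $aaabegfbffcccgdedbdd  (last char: 'd')
  sorted[1] = aaabegfbffcccgdedbdd$  (last char: '$')
  sorted[2] = aabegfbffcccgdedbdd$a  (last char: 'a')
  sorted[3] = abegfbffcccgdedbdd$aa  (last char: 'a')
  sorted[4] = bdd$aaabegfbffcccgded  (last char: 'd')
  sorted[5] = begfbffcccgdedbdd$aaa  (last char: 'a')
  sorted[6] = bffcccgdedbdd$aaabegf  (last char: 'f')
  sorted[7] = cccgdedbdd$aaabegfbff  (last char: 'f')
  sorted[8] = ccgdedbdd$aaabegfbffc  (last char: 'c')
  sorted[9] = cgdedbdd$aaabegfbffcc  (last char: 'c')
  sorted[10] = d$aaabegfbffcccgdedbd  (last char: 'd')
  sorted[11] = dbdd$aaabegfbffcccgde  (last char: 'e')
  sorted[12] = dd$aaabegfbffcccgdedb  (last char: 'b')
  sorted[13] = dedbdd$aaabegfbffcccg  (last char: 'g')
  sorted[14] = edbdd$aaabegfbffcccgd  (last char: 'd')
  sorted[15] = egfbffcccgdedbdd$aaab  (last char: 'b')
  sorted[16] = fbffcccgdedbdd$aaabeg  (last char: 'g')
  sorted[17] = fcccgdedbdd$aaabegfbf  (last char: 'f')
  sorted[18] = ffcccgdedbdd$aaabegfb  (last char: 'b')
  sorted[19] = gdedbdd$aaabegfbffccc  (last char: 'c')
  sorted[20] = gfbffcccgdedbdd$aaabe  (last char: 'e')
Last column: d$aadaffccdebgdbgfbce
Original string S is at sorted index 1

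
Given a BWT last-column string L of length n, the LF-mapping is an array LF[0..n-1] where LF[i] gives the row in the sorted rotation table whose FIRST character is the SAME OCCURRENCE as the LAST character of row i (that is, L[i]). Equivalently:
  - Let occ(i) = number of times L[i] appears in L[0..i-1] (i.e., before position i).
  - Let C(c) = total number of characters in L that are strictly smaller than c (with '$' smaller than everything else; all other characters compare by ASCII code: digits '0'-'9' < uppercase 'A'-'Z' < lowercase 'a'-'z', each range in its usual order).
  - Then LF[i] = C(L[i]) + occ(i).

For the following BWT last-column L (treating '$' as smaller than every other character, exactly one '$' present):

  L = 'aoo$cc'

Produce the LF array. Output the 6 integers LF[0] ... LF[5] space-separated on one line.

Char counts: '$':1, 'a':1, 'c':2, 'o':2
C (first-col start): C('$')=0, C('a')=1, C('c')=2, C('o')=4
L[0]='a': occ=0, LF[0]=C('a')+0=1+0=1
L[1]='o': occ=0, LF[1]=C('o')+0=4+0=4
L[2]='o': occ=1, LF[2]=C('o')+1=4+1=5
L[3]='$': occ=0, LF[3]=C('$')+0=0+0=0
L[4]='c': occ=0, LF[4]=C('c')+0=2+0=2
L[5]='c': occ=1, LF[5]=C('c')+1=2+1=3

Answer: 1 4 5 0 2 3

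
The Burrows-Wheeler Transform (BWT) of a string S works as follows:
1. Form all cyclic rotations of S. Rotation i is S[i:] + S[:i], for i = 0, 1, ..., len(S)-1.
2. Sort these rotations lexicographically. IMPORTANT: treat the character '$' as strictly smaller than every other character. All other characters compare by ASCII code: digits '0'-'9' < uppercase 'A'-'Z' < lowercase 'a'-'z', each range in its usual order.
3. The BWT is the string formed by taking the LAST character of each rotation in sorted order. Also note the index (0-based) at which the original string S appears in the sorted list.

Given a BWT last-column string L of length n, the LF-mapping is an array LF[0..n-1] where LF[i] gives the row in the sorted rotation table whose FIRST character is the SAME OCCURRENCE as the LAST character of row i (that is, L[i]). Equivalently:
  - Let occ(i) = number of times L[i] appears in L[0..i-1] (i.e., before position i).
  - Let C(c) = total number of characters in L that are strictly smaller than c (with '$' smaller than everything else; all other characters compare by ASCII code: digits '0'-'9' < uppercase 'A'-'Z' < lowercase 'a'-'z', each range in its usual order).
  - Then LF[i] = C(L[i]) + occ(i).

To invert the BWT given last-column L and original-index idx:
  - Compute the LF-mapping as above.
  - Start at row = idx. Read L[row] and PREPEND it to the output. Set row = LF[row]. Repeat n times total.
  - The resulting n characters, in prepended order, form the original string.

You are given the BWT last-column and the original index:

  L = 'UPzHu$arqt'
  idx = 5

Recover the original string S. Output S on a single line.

Answer: quartzPHU$

Derivation:
LF mapping: 3 2 9 1 8 0 4 6 5 7
Walk LF starting at row 5, prepending L[row]:
  step 1: row=5, L[5]='$', prepend. Next row=LF[5]=0
  step 2: row=0, L[0]='U', prepend. Next row=LF[0]=3
  step 3: row=3, L[3]='H', prepend. Next row=LF[3]=1
  step 4: row=1, L[1]='P', prepend. Next row=LF[1]=2
  step 5: row=2, L[2]='z', prepend. Next row=LF[2]=9
  step 6: row=9, L[9]='t', prepend. Next row=LF[9]=7
  step 7: row=7, L[7]='r', prepend. Next row=LF[7]=6
  step 8: row=6, L[6]='a', prepend. Next row=LF[6]=4
  step 9: row=4, L[4]='u', prepend. Next row=LF[4]=8
  step 10: row=8, L[8]='q', prepend. Next row=LF[8]=5
Reversed output: quartzPHU$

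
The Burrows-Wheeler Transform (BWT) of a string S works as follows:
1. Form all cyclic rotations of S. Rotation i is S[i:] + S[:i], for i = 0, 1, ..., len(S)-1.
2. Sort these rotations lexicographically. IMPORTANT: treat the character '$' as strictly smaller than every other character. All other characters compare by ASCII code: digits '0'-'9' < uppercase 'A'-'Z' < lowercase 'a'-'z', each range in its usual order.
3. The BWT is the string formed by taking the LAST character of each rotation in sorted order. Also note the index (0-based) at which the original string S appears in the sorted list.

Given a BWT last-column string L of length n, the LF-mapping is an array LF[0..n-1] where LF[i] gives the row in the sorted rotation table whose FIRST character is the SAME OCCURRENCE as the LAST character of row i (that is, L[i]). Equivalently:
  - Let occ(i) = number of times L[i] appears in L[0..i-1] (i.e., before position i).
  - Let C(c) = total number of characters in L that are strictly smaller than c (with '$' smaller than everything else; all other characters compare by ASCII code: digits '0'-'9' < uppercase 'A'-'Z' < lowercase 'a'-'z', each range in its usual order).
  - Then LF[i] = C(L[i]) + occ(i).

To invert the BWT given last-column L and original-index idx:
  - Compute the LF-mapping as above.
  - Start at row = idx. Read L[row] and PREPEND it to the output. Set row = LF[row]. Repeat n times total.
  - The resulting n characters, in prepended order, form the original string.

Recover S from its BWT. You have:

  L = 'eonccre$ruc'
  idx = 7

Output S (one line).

LF mapping: 4 7 6 1 2 8 5 0 9 10 3
Walk LF starting at row 7, prepending L[row]:
  step 1: row=7, L[7]='$', prepend. Next row=LF[7]=0
  step 2: row=0, L[0]='e', prepend. Next row=LF[0]=4
  step 3: row=4, L[4]='c', prepend. Next row=LF[4]=2
  step 4: row=2, L[2]='n', prepend. Next row=LF[2]=6
  step 5: row=6, L[6]='e', prepend. Next row=LF[6]=5
  step 6: row=5, L[5]='r', prepend. Next row=LF[5]=8
  step 7: row=8, L[8]='r', prepend. Next row=LF[8]=9
  step 8: row=9, L[9]='u', prepend. Next row=LF[9]=10
  step 9: row=10, L[10]='c', prepend. Next row=LF[10]=3
  step 10: row=3, L[3]='c', prepend. Next row=LF[3]=1
  step 11: row=1, L[1]='o', prepend. Next row=LF[1]=7
Reversed output: occurrence$

Answer: occurrence$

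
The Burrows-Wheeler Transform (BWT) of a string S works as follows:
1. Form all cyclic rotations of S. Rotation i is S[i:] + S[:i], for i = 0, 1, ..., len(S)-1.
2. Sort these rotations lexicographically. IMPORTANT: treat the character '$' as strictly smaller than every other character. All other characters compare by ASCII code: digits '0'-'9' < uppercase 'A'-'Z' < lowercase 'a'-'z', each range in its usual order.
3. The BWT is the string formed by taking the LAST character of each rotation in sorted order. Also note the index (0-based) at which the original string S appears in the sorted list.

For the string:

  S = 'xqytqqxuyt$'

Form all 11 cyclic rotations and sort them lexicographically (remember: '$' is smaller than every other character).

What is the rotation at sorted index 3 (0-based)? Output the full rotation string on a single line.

All 11 rotations (rotation i = S[i:]+S[:i]):
  rot[0] = xqytqqxuyt$
  rot[1] = qytqqxuyt$x
  rot[2] = ytqqxuyt$xq
  rot[3] = tqqxuyt$xqy
  rot[4] = qqxuyt$xqyt
  rot[5] = qxuyt$xqytq
  rot[6] = xuyt$xqytqq
  rot[7] = uyt$xqytqqx
  rot[8] = yt$xqytqqxu
  rot[9] = t$xqytqqxuy
  rot[10] = $xqytqqxuyt
Sorted (with $ < everything):
  sorted[0] = $xqytqqxuyt
  sorted[1] = qqxuyt$xqyt
  sorted[2] = qxuyt$xqytq
  sorted[3] = qytqqxuyt$x
  sorted[4] = t$xqytqqxuy
  sorted[5] = tqqxuyt$xqy
  sorted[6] = uyt$xqytqqx
  sorted[7] = xqytqqxuyt$
  sorted[8] = xuyt$xqytqq
  sorted[9] = yt$xqytqqxu
  sorted[10] = ytqqxuyt$xq
sorted[3] = qytqqxuyt$x

Answer: qytqqxuyt$x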